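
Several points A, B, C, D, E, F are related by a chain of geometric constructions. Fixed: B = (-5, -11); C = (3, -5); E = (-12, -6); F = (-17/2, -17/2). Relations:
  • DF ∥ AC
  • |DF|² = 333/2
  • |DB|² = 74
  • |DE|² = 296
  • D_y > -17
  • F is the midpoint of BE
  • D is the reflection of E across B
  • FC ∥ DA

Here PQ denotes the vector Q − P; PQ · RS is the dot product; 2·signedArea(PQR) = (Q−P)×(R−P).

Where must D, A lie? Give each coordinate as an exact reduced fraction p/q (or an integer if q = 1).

A = (27/2, -25/2)
D = (2, -16)

1. D_x = 2  [D is the reflection of E across B]
2. D_y = -16  [D is the reflection of E across B]
   → D = (2, -16)
3. A_x = 27/2  [DF ∥ AC ∩ FC ∥ DA]
4. A_y = -25/2  [DF ∥ AC ∩ FC ∥ DA]
   → A = (27/2, -25/2)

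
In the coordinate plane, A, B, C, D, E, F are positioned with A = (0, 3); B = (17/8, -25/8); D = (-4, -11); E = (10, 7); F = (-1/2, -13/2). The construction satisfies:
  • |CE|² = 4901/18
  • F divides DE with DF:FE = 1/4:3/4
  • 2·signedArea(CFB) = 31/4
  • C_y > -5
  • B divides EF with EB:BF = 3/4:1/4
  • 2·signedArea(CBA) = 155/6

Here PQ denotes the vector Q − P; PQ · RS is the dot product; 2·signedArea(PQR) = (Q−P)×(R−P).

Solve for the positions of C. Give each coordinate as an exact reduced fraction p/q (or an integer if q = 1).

C = (-3/2, -29/6)

1. C_x = -3/2  [2·signedArea(CFB) = 31/4 ∩ 2·signedArea(CBA) = 155/6]
2. C_y = -29/6  [2·signedArea(CFB) = 31/4 ∩ 2·signedArea(CBA) = 155/6]
   → C = (-3/2, -29/6)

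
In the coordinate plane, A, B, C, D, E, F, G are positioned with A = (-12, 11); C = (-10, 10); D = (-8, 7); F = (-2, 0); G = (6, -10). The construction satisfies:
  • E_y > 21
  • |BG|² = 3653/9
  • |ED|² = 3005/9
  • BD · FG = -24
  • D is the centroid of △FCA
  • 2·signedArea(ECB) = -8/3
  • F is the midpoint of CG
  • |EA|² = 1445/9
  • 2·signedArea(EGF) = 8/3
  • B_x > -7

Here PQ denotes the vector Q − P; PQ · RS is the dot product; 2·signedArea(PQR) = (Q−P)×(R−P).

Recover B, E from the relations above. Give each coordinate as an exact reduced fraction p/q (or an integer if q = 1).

1. E_x = -58/3  [line -10·x + -8·y + -68/3 = 0 ∩ |ED|² = 3005/9]
2. E_y = 64/3  [line -10·x + -8·y + -68/3 = 0 ∩ |ED|² = 3005/9]
   → E = (-58/3, 64/3)
3. B_x = -20/3  [BD · FG = -24 ∩ 2·signedArea(ECB) = -8/3]
4. B_y = 17/3  [BD · FG = -24 ∩ 2·signedArea(ECB) = -8/3]
   → B = (-20/3, 17/3)

B = (-20/3, 17/3)
E = (-58/3, 64/3)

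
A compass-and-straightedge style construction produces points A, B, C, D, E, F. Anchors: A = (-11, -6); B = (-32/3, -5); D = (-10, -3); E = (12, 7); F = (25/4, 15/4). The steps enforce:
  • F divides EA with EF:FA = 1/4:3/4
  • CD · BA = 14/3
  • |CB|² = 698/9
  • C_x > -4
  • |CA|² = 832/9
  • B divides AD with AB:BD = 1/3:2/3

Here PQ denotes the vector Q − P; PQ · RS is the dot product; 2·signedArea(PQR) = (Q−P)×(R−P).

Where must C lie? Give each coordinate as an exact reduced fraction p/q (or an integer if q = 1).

1. C_x = -3  [line 1/3·x + 1·y + 5/3 = 0 ∩ |CB|² = 698/9]
2. C_y = -2/3  [line 1/3·x + 1·y + 5/3 = 0 ∩ |CB|² = 698/9]
   → C = (-3, -2/3)

C = (-3, -2/3)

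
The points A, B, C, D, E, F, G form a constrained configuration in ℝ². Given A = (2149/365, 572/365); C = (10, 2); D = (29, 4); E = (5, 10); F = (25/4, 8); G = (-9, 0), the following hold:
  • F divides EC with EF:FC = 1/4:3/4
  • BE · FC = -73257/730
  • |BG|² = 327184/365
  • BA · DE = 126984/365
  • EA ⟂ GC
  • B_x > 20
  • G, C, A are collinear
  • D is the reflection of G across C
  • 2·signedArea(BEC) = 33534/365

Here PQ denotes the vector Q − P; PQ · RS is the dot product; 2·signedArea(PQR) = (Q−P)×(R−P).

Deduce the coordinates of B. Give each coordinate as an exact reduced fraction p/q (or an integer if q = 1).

B = (7583/365, 1144/365)

1. B_x = 7583/365  [BA · DE = 126984/365 ∩ BE · FC = -73257/730]
2. B_y = 1144/365  [BA · DE = 126984/365 ∩ BE · FC = -73257/730]
   → B = (7583/365, 1144/365)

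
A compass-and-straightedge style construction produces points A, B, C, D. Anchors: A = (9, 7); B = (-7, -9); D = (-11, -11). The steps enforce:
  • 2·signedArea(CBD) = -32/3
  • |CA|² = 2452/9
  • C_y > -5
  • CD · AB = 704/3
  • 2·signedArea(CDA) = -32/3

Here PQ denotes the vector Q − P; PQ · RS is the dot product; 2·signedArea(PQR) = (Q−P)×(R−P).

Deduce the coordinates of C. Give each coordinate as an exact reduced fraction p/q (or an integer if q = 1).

C = (-3, -13/3)

1. C_x = -3  [2·signedArea(CBD) = -32/3 ∩ 2·signedArea(CDA) = -32/3]
2. C_y = -13/3  [2·signedArea(CBD) = -32/3 ∩ 2·signedArea(CDA) = -32/3]
   → C = (-3, -13/3)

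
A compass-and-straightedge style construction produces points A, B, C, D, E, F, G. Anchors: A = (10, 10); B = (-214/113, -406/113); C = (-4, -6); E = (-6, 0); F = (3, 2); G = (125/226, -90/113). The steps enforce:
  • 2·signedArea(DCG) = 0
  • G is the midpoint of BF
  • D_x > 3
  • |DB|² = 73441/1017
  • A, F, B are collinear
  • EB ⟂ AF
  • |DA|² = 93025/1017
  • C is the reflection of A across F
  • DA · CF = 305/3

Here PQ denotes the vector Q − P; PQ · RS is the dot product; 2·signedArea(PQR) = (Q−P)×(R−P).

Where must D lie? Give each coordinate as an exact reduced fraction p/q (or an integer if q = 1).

1. D_x = 1255/339  [2·signedArea(DCG) = 0 ∩ DA · CF = 305/3]
2. D_y = 950/339  [2·signedArea(DCG) = 0 ∩ DA · CF = 305/3]
   → D = (1255/339, 950/339)

D = (1255/339, 950/339)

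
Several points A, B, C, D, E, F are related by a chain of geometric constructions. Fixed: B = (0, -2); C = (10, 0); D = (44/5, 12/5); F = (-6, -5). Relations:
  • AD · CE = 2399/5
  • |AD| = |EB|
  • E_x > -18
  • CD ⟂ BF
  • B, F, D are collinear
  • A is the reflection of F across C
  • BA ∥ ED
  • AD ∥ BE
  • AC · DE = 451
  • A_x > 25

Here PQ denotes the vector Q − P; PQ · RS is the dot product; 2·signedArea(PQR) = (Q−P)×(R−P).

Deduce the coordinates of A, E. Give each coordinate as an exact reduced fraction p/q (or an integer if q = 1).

1. A_x = 26  [A is the reflection of F across C]
2. A_y = 5  [A is the reflection of F across C]
   → A = (26, 5)
3. E_x = -86/5  [BA ∥ ED ∩ AD ∥ BE]
4. E_y = -23/5  [BA ∥ ED ∩ AD ∥ BE]
   → E = (-86/5, -23/5)

A = (26, 5)
E = (-86/5, -23/5)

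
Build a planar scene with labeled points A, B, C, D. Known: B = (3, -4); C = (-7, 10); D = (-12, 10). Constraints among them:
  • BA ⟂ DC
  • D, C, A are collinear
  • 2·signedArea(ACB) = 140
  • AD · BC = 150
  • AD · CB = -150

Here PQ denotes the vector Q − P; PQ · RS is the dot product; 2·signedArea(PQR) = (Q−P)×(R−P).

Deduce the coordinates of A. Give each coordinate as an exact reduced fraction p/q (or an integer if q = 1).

A = (3, 10)

1. A_x = 3  [D, C, A are collinear ∩ BA ⟂ DC]
2. A_y = 10  [D, C, A are collinear ∩ BA ⟂ DC]
   → A = (3, 10)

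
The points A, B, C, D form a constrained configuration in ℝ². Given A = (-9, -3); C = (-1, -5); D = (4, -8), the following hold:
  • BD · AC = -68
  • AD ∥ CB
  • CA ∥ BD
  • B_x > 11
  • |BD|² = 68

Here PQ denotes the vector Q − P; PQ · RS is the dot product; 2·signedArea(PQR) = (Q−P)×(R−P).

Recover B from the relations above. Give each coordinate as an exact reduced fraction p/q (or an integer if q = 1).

1. B_x = 12  [CA ∥ BD ∩ AD ∥ CB]
2. B_y = -10  [CA ∥ BD ∩ AD ∥ CB]
   → B = (12, -10)

B = (12, -10)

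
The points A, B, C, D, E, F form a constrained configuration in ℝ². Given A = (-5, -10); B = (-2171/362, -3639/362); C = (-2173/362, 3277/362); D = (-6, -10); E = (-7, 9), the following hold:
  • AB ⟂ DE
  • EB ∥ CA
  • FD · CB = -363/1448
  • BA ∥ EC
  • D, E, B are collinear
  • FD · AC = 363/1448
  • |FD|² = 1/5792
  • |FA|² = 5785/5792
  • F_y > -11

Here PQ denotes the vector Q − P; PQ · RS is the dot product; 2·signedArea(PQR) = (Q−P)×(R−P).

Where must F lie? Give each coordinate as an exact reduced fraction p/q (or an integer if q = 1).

1. F_x = -8687/1448  [FD · AC = 363/1448 ∩ FD · CB = -363/1448]
2. F_y = -14499/1448  [FD · AC = 363/1448 ∩ FD · CB = -363/1448]
   → F = (-8687/1448, -14499/1448)

F = (-8687/1448, -14499/1448)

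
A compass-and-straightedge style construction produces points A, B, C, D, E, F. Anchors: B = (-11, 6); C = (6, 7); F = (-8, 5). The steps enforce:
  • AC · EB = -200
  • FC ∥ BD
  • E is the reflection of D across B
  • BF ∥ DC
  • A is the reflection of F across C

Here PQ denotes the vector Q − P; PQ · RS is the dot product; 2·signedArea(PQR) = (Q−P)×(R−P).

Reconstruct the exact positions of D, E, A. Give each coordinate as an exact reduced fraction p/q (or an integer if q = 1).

A = (20, 9)
D = (3, 8)
E = (-25, 4)

1. D_x = 3  [BF ∥ DC ∩ FC ∥ BD]
2. D_y = 8  [BF ∥ DC ∩ FC ∥ BD]
   → D = (3, 8)
3. E_x = -25  [E is the reflection of D across B]
4. E_y = 4  [E is the reflection of D across B]
   → E = (-25, 4)
5. A_x = 20  [A is the reflection of F across C]
6. A_y = 9  [A is the reflection of F across C]
   → A = (20, 9)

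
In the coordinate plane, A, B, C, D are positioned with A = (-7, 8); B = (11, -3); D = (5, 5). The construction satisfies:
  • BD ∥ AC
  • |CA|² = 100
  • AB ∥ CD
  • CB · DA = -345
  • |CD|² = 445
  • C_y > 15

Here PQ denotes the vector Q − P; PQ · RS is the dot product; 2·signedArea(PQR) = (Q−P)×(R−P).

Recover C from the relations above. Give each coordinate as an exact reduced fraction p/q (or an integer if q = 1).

1. C_x = -13  [AB ∥ CD ∩ BD ∥ AC]
2. C_y = 16  [AB ∥ CD ∩ BD ∥ AC]
   → C = (-13, 16)

C = (-13, 16)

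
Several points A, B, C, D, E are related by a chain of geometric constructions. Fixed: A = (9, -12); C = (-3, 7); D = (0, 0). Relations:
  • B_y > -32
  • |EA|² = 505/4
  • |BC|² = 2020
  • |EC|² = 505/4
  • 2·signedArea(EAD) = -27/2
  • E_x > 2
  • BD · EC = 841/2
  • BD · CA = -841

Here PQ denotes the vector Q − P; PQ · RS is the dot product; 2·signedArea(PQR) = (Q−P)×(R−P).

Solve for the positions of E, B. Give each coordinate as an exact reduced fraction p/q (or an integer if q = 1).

1. E_x = 3  [line -12·x + -9·y + 27/2 = 0 ∩ |EC|² = 505/4]
2. E_y = -5/2  [line -12·x + -9·y + 27/2 = 0 ∩ |EC|² = 505/4]
   → E = (3, -5/2)
3. B_x = 21  [line 6·x + -19/2·y + -841/2 = 0 ∩ |BC|² = 2020]
4. B_y = -31  [line 6·x + -19/2·y + -841/2 = 0 ∩ |BC|² = 2020]
   → B = (21, -31)

B = (21, -31)
E = (3, -5/2)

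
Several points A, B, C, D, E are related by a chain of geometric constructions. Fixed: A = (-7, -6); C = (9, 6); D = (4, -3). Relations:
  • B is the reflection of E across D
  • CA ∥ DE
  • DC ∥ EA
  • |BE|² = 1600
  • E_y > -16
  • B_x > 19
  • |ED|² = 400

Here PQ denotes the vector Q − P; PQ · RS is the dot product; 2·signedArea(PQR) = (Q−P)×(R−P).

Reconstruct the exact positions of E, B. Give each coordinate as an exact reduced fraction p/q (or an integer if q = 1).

1. E_x = -12  [DC ∥ EA ∩ CA ∥ DE]
2. E_y = -15  [DC ∥ EA ∩ CA ∥ DE]
   → E = (-12, -15)
3. B_x = 20  [B is the reflection of E across D]
4. B_y = 9  [B is the reflection of E across D]
   → B = (20, 9)

B = (20, 9)
E = (-12, -15)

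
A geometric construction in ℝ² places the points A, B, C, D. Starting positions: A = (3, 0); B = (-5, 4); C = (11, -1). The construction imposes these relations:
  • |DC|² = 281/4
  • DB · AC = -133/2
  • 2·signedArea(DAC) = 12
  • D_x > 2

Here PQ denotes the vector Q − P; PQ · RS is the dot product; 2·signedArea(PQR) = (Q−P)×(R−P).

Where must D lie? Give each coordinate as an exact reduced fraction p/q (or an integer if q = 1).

D = (3, 3/2)

1. D_x = 3  [2·signedArea(DAC) = 12 ∩ DB · AC = -133/2]
2. D_y = 3/2  [2·signedArea(DAC) = 12 ∩ DB · AC = -133/2]
   → D = (3, 3/2)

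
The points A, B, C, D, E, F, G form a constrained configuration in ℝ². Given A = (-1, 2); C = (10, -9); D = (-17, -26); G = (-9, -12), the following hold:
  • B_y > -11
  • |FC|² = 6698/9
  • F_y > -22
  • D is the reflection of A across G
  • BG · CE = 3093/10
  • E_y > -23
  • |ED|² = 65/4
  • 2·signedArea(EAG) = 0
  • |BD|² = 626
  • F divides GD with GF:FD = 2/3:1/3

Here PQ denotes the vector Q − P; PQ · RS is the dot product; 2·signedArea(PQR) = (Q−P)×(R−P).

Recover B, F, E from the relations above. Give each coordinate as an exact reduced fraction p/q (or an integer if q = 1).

B = (12/5, -51/5)
E = (-15, -45/2)
F = (-43/3, -64/3)

1. F_x = -43/3  [F divides GD with GF:FD = 2/3:1/3]
2. F_y = -64/3  [F divides GD with GF:FD = 2/3:1/3]
   → F = (-43/3, -64/3)
3. E_x = -15  [line 14·x + -8·y + 30 = 0 ∩ |ED|² = 65/4]
4. E_y = -45/2  [line 14·x + -8·y + 30 = 0 ∩ |ED|² = 65/4]
   → E = (-15, -45/2)
5. B_x = 12/5  [line 25·x + 27/2·y + 777/10 = 0 ∩ |BD|² = 626]
6. B_y = -51/5  [line 25·x + 27/2·y + 777/10 = 0 ∩ |BD|² = 626]
   → B = (12/5, -51/5)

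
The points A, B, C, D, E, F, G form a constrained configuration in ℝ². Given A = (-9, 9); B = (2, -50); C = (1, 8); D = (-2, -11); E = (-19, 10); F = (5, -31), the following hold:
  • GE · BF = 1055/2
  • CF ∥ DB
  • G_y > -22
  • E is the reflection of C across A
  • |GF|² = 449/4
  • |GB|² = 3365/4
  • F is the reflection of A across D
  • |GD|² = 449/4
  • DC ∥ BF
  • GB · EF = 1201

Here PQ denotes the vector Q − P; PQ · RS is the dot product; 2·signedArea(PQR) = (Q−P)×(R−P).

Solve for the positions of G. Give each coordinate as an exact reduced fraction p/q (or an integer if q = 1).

G = (3/2, -21)

1. G_x = 3/2  [GE · BF = 1055/2 ∩ GB · EF = 1201]
2. G_y = -21  [GE · BF = 1055/2 ∩ GB · EF = 1201]
   → G = (3/2, -21)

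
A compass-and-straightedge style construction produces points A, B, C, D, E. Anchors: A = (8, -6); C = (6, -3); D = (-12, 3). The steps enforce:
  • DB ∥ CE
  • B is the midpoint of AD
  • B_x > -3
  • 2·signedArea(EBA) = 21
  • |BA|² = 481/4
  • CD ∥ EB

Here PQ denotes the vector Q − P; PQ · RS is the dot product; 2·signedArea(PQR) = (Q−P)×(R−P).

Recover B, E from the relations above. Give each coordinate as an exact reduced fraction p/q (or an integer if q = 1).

1. B_x = -2  [B is the midpoint of AD]
2. B_y = -3/2  [B is the midpoint of AD]
   → B = (-2, -3/2)
3. E_x = 16  [CD ∥ EB ∩ DB ∥ CE]
4. E_y = -15/2  [CD ∥ EB ∩ DB ∥ CE]
   → E = (16, -15/2)

B = (-2, -3/2)
E = (16, -15/2)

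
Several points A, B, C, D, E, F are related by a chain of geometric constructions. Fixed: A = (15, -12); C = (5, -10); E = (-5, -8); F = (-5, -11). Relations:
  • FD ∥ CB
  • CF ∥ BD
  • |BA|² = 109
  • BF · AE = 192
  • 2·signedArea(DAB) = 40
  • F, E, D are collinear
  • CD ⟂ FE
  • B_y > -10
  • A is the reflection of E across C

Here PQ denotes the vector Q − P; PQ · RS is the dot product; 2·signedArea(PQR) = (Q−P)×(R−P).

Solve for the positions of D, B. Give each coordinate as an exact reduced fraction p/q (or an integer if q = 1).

B = (5, -9)
D = (-5, -10)

1. D_x = -5  [F, E, D are collinear ∩ CD ⟂ FE]
2. D_y = -10  [F, E, D are collinear ∩ CD ⟂ FE]
   → D = (-5, -10)
3. B_x = 5  [CF ∥ BD ∩ FD ∥ CB]
4. B_y = -9  [CF ∥ BD ∩ FD ∥ CB]
   → B = (5, -9)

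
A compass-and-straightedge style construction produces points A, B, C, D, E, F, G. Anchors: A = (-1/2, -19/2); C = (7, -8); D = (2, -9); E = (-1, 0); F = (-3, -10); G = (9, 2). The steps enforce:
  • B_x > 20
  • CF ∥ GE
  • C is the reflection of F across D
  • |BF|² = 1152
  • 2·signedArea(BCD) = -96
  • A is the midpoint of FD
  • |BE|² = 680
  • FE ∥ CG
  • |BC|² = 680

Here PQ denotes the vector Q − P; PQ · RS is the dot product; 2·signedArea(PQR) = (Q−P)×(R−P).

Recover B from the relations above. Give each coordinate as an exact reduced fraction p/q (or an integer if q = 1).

1. B_x = 21  [line 1·x + -5·y + 49 = 0 ∩ |BF|² = 1152]
2. B_y = 14  [line 1·x + -5·y + 49 = 0 ∩ |BF|² = 1152]
   → B = (21, 14)

B = (21, 14)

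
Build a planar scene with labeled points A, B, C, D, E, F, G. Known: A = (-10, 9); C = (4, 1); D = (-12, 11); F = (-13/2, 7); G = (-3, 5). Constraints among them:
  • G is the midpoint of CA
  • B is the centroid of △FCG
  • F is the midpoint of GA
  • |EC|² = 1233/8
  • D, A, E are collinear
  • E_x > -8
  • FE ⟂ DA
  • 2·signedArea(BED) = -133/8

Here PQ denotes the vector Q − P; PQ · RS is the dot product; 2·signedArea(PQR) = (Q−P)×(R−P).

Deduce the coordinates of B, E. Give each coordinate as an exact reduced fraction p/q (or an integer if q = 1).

B = (-11/6, 13/3)
E = (-29/4, 25/4)

1. B_x = -11/6  [B is the centroid of △FCG]
2. B_y = 13/3  [B is the centroid of △FCG]
   → B = (-11/6, 13/3)
3. E_x = -29/4  [D, A, E are collinear ∩ FE ⟂ DA]
4. E_y = 25/4  [D, A, E are collinear ∩ FE ⟂ DA]
   → E = (-29/4, 25/4)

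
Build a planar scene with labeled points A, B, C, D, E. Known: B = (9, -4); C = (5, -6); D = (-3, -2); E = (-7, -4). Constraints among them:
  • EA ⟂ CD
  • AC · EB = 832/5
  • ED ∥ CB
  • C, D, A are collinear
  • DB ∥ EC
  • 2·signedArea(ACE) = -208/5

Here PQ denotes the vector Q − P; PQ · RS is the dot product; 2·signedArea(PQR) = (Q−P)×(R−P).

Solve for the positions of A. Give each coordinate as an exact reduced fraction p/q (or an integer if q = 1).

1. A_x = -27/5  [C, D, A are collinear ∩ EA ⟂ CD]
2. A_y = -4/5  [C, D, A are collinear ∩ EA ⟂ CD]
   → A = (-27/5, -4/5)

A = (-27/5, -4/5)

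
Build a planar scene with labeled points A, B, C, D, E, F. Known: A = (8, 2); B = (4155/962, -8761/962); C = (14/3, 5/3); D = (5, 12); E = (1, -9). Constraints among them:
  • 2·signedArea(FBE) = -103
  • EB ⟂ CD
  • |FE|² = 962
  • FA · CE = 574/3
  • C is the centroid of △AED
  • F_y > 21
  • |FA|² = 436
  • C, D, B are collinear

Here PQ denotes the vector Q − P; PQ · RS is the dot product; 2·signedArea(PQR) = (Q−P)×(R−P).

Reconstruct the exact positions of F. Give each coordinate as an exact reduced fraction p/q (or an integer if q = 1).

F = (2, 22)

1. F_x = 2  [FA · CE = 574/3 ∩ 2·signedArea(FBE) = -103]
2. F_y = 22  [FA · CE = 574/3 ∩ 2·signedArea(FBE) = -103]
   → F = (2, 22)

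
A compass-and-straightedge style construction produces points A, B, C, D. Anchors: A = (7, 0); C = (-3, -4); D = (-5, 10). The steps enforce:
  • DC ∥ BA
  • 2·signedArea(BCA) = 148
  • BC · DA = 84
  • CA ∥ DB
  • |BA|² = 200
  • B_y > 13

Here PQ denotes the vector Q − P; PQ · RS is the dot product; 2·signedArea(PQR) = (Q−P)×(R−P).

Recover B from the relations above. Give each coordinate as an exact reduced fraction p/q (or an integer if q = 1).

B = (5, 14)

1. B_x = 5  [DC ∥ BA ∩ CA ∥ DB]
2. B_y = 14  [DC ∥ BA ∩ CA ∥ DB]
   → B = (5, 14)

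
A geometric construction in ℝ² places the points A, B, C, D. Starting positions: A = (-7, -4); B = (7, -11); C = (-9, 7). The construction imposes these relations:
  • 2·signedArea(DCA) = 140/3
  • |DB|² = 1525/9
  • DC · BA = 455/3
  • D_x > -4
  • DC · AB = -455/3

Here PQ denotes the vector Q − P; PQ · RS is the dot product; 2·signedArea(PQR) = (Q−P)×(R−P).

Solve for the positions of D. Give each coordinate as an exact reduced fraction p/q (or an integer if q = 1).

D = (-3, -8/3)

1. D_x = -3  [DC · BA = 455/3 ∩ 2·signedArea(DCA) = 140/3]
2. D_y = -8/3  [DC · BA = 455/3 ∩ 2·signedArea(DCA) = 140/3]
   → D = (-3, -8/3)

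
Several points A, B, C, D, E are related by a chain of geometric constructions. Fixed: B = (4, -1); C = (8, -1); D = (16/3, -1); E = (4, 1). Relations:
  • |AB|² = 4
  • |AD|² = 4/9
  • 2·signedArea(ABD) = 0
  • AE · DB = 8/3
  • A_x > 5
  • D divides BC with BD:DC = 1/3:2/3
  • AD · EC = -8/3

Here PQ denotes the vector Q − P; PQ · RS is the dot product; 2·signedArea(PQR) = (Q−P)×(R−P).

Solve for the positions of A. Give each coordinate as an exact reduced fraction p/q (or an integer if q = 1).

A = (6, -1)

1. A_x = 6  [2·signedArea(ABD) = 0 ∩ AE · DB = 8/3]
2. A_y = -1  [2·signedArea(ABD) = 0 ∩ AE · DB = 8/3]
   → A = (6, -1)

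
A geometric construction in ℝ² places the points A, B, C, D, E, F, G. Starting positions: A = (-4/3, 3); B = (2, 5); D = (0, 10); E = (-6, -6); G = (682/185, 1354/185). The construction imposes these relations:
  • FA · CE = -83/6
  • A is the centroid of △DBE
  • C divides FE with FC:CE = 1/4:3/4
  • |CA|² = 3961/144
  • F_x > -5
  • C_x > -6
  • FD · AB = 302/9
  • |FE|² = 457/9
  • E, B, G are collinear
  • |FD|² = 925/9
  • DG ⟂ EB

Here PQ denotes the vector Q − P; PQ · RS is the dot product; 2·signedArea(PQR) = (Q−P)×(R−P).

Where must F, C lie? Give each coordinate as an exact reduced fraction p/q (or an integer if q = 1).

C = (-5, -3/4)
F = (-14/3, 1)

1. F_x = -14/3  [line -10/3·x + -2·y + -122/9 = 0 ∩ |FD|² = 925/9]
2. F_y = 1  [line -10/3·x + -2·y + -122/9 = 0 ∩ |FD|² = 925/9]
   → F = (-14/3, 1)
3. C_x = -5  [C divides FE with FC:CE = 1/4:3/4]
4. C_y = -3/4  [C divides FE with FC:CE = 1/4:3/4]
   → C = (-5, -3/4)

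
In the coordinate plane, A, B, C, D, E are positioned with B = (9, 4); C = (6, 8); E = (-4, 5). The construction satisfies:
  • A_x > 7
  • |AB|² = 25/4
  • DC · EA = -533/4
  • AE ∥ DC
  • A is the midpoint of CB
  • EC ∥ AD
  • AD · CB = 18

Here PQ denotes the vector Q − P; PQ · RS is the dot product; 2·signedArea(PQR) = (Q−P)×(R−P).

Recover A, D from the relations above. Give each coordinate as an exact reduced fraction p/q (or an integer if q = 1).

A = (15/2, 6)
D = (35/2, 9)

1. A_x = 15/2  [A is the midpoint of CB]
2. A_y = 6  [A is the midpoint of CB]
   → A = (15/2, 6)
3. D_x = 35/2  [AE ∥ DC ∩ EC ∥ AD]
4. D_y = 9  [AE ∥ DC ∩ EC ∥ AD]
   → D = (35/2, 9)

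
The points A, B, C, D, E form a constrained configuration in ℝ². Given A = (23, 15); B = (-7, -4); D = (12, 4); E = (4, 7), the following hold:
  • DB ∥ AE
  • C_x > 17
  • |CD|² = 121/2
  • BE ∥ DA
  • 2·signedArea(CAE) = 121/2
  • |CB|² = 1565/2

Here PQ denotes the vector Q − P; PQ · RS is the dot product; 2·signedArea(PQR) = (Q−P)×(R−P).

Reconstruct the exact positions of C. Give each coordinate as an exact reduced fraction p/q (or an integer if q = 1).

1. C_x = 35/2  [line 8·x + -19·y + 81/2 = 0 ∩ |CB|² = 1565/2]
2. C_y = 19/2  [line 8·x + -19·y + 81/2 = 0 ∩ |CB|² = 1565/2]
   → C = (35/2, 19/2)

C = (35/2, 19/2)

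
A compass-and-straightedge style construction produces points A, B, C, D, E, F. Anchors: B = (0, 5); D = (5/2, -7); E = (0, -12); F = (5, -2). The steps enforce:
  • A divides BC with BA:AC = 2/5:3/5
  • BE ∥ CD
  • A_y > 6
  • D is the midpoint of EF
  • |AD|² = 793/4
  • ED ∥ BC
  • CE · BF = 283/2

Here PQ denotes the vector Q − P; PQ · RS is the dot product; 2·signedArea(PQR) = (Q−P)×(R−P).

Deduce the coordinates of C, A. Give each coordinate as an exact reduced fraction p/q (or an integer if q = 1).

A = (1, 7)
C = (5/2, 10)

1. C_x = 5/2  [BE ∥ CD ∩ ED ∥ BC]
2. C_y = 10  [BE ∥ CD ∩ ED ∥ BC]
   → C = (5/2, 10)
3. A_x = 1  [A divides BC with BA:AC = 2/5:3/5]
4. A_y = 7  [A divides BC with BA:AC = 2/5:3/5]
   → A = (1, 7)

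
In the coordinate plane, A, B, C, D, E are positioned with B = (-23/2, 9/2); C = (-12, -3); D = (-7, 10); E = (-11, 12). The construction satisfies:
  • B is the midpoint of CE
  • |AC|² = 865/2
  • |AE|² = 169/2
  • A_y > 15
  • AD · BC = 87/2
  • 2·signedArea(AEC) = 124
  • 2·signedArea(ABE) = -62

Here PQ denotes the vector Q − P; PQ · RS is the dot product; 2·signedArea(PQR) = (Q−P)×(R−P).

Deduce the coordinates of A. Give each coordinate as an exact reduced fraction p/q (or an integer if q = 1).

1. A_x = -5/2  [AD · BC = 87/2 ∩ 2·signedArea(ABE) = -62]
2. A_y = 31/2  [AD · BC = 87/2 ∩ 2·signedArea(ABE) = -62]
   → A = (-5/2, 31/2)

A = (-5/2, 31/2)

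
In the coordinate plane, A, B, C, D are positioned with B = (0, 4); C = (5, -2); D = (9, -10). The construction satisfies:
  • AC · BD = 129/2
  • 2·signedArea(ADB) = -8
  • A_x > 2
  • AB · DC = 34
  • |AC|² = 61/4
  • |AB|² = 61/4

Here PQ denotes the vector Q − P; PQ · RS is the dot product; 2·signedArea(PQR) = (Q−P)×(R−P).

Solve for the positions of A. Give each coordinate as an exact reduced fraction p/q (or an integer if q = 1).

A = (5/2, 1)

1. A_x = 5/2  [AC · BD = 129/2 ∩ AB · DC = 34]
2. A_y = 1  [AC · BD = 129/2 ∩ AB · DC = 34]
   → A = (5/2, 1)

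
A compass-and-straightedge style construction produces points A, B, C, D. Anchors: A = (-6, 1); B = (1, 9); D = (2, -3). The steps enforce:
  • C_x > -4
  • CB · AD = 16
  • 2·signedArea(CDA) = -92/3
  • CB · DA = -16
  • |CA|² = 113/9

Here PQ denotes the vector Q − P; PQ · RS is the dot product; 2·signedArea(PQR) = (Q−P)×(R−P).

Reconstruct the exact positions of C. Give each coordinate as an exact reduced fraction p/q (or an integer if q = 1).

C = (-11/3, 11/3)

1. C_x = -11/3  [CB · DA = -16 ∩ 2·signedArea(CDA) = -92/3]
2. C_y = 11/3  [CB · DA = -16 ∩ 2·signedArea(CDA) = -92/3]
   → C = (-11/3, 11/3)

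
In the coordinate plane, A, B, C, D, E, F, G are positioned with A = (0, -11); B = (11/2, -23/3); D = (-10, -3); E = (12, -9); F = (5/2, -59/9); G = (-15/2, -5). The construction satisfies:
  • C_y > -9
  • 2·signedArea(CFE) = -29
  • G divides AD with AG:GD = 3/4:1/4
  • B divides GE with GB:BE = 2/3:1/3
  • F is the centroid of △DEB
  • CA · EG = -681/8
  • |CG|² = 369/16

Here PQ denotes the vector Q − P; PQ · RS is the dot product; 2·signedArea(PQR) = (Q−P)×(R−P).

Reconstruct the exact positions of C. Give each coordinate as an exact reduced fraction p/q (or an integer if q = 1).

1. C_x = -15/4  [CA · EG = -681/8 ∩ 2·signedArea(CFE) = -29]
2. C_y = -8  [CA · EG = -681/8 ∩ 2·signedArea(CFE) = -29]
   → C = (-15/4, -8)

C = (-15/4, -8)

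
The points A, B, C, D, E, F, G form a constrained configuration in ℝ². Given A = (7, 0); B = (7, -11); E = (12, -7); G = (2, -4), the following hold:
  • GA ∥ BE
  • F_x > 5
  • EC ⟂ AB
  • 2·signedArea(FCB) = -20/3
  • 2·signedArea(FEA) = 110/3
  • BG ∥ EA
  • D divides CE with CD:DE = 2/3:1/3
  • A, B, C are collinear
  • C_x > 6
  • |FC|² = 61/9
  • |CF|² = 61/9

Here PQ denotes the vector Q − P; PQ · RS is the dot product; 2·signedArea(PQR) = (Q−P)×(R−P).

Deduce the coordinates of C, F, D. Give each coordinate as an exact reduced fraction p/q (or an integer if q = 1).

1. C_x = 7  [A, B, C are collinear ∩ EC ⟂ AB]
2. C_y = -7  [A, B, C are collinear ∩ EC ⟂ AB]
   → C = (7, -7)
3. F_x = 16/3  [2·signedArea(FCB) = -20/3 ∩ 2·signedArea(FEA) = 110/3]
4. F_y = -5  [2·signedArea(FCB) = -20/3 ∩ 2·signedArea(FEA) = 110/3]
   → F = (16/3, -5)
5. D_x = 31/3  [D divides CE with CD:DE = 2/3:1/3]
6. D_y = -7  [D divides CE with CD:DE = 2/3:1/3]
   → D = (31/3, -7)

C = (7, -7)
D = (31/3, -7)
F = (16/3, -5)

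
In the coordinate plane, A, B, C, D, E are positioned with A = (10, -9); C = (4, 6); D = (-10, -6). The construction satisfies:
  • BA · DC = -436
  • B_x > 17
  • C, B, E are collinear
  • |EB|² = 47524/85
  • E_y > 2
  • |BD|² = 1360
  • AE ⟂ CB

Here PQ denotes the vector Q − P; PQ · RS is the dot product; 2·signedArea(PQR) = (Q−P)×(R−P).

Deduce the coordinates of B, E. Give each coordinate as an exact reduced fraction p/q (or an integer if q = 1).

1. B_x = 18  [line -14·x + -12·y + 468 = 0 ∩ |BD|² = 1360]
2. B_y = 18  [line -14·x + -12·y + 468 = 0 ∩ |BD|² = 1360]
   → B = (18, 18)
3. E_x = 4/85  [C, B, E are collinear ∩ AE ⟂ CB]
4. E_y = 222/85  [C, B, E are collinear ∩ AE ⟂ CB]
   → E = (4/85, 222/85)

B = (18, 18)
E = (4/85, 222/85)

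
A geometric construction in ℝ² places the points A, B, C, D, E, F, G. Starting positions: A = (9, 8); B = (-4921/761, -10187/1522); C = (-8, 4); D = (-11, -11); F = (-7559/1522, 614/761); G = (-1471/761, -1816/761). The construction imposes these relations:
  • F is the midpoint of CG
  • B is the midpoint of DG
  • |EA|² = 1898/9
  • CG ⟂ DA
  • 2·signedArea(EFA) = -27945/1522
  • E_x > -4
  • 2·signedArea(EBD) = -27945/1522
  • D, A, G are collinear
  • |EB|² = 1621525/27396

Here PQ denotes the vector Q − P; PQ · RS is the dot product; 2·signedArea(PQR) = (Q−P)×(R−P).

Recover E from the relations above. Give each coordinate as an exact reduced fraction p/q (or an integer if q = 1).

E = (-10/3, 1/3)

1. E_x = -10/3  [2·signedArea(EBD) = -27945/1522 ∩ 2·signedArea(EFA) = -27945/1522]
2. E_y = 1/3  [2·signedArea(EBD) = -27945/1522 ∩ 2·signedArea(EFA) = -27945/1522]
   → E = (-10/3, 1/3)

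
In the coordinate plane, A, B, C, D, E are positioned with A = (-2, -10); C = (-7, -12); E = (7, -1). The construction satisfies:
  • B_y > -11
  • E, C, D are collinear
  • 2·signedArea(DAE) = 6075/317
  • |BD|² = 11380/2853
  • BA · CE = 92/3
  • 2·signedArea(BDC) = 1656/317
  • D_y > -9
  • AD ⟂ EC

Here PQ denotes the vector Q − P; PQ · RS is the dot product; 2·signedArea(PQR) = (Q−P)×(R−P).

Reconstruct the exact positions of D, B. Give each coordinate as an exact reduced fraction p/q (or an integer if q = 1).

B = (-11/3, -32/3)
D = (-931/317, -2792/317)

1. D_x = -931/317  [E, C, D are collinear ∩ AD ⟂ EC]
2. D_y = -2792/317  [E, C, D are collinear ∩ AD ⟂ EC]
   → D = (-931/317, -2792/317)
3. B_x = -11/3  [BA · CE = 92/3 ∩ 2·signedArea(BDC) = 1656/317]
4. B_y = -32/3  [BA · CE = 92/3 ∩ 2·signedArea(BDC) = 1656/317]
   → B = (-11/3, -32/3)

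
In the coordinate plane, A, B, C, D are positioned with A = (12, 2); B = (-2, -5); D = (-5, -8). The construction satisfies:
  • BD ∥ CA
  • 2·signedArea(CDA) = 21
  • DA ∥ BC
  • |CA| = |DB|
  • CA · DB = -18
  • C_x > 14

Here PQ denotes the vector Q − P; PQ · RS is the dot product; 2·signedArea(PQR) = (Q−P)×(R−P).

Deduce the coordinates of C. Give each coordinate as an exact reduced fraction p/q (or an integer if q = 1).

1. C_x = 15  [BD ∥ CA ∩ DA ∥ BC]
2. C_y = 5  [BD ∥ CA ∩ DA ∥ BC]
   → C = (15, 5)

C = (15, 5)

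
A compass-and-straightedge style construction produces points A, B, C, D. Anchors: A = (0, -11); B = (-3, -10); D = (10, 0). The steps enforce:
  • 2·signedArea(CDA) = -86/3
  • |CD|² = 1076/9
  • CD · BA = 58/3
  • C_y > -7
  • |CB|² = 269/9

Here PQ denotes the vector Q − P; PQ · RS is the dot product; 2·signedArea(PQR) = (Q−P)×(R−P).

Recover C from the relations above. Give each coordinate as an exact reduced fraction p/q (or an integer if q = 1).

1. C_x = 4/3  [2·signedArea(CDA) = -86/3 ∩ CD · BA = 58/3]
2. C_y = -20/3  [2·signedArea(CDA) = -86/3 ∩ CD · BA = 58/3]
   → C = (4/3, -20/3)

C = (4/3, -20/3)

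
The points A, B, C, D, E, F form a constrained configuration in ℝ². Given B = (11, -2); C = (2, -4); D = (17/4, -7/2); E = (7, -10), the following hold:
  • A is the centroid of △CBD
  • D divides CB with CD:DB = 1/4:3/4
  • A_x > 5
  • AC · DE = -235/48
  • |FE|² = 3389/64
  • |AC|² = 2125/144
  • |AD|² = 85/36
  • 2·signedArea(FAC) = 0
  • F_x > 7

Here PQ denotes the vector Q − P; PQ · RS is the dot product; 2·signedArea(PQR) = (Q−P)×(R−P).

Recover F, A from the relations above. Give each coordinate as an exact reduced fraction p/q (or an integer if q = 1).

1. A_x = 23/4  [A is the centroid of △CBD]
2. A_y = -19/6  [A is the centroid of △CBD]
   → A = (23/4, -19/6)
3. F_x = 61/8  [line 5/6·x + -15/4·y + -50/3 = 0 ∩ |FE|² = 3389/64]
4. F_y = -11/4  [line 5/6·x + -15/4·y + -50/3 = 0 ∩ |FE|² = 3389/64]
   → F = (61/8, -11/4)

A = (23/4, -19/6)
F = (61/8, -11/4)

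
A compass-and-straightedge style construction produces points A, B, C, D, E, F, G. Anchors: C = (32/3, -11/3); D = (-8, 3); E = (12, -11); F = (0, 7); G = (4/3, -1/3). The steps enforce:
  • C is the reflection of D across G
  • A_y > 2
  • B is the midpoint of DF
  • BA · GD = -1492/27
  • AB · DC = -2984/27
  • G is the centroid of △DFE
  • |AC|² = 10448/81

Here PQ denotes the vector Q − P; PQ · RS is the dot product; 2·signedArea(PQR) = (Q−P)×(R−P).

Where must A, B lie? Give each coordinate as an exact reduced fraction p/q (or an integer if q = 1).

1. B_x = -4  [B is the midpoint of DF]
2. B_y = 5  [B is the midpoint of DF]
   → B = (-4, 5)
3. A_x = 8/9  [line -56/3·x + 20/3·y + 68/27 = 0 ∩ |AC|² = 10448/81]
4. A_y = 19/9  [line -56/3·x + 20/3·y + 68/27 = 0 ∩ |AC|² = 10448/81]
   → A = (8/9, 19/9)

A = (8/9, 19/9)
B = (-4, 5)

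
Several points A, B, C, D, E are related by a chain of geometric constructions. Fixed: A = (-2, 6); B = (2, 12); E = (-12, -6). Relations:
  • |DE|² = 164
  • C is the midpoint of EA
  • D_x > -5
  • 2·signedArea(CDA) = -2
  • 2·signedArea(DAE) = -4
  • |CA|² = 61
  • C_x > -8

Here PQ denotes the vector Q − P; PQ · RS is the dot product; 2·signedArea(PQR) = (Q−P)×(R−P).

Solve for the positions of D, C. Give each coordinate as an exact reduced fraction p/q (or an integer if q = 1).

C = (-7, 0)
D = (-4, 4)

1. D_x = -4  [line 12·x + -10·y + 88 = 0 ∩ |DE|² = 164]
2. D_y = 4  [line 12·x + -10·y + 88 = 0 ∩ |DE|² = 164]
   → D = (-4, 4)
3. C_x = -7  [C is the midpoint of EA]
4. C_y = 0  [C is the midpoint of EA]
   → C = (-7, 0)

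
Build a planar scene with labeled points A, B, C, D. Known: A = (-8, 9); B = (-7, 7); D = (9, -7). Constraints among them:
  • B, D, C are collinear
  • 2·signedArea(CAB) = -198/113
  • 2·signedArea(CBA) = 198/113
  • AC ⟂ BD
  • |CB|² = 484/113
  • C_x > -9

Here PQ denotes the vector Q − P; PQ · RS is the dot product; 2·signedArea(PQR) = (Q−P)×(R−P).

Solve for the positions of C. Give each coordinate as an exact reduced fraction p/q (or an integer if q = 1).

C = (-967/113, 945/113)

1. C_x = -967/113  [B, D, C are collinear ∩ AC ⟂ BD]
2. C_y = 945/113  [B, D, C are collinear ∩ AC ⟂ BD]
   → C = (-967/113, 945/113)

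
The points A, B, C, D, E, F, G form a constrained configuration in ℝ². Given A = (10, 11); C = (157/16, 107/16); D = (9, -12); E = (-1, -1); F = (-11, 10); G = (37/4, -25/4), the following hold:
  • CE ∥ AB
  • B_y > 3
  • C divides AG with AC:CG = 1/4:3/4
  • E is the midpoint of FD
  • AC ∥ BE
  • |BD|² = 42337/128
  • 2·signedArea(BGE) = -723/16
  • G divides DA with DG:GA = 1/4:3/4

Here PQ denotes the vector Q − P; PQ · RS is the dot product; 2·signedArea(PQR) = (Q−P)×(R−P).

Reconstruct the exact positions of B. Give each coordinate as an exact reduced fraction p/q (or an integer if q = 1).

B = (-13/16, 53/16)

1. B_x = -13/16  [AC ∥ BE ∩ CE ∥ AB]
2. B_y = 53/16  [AC ∥ BE ∩ CE ∥ AB]
   → B = (-13/16, 53/16)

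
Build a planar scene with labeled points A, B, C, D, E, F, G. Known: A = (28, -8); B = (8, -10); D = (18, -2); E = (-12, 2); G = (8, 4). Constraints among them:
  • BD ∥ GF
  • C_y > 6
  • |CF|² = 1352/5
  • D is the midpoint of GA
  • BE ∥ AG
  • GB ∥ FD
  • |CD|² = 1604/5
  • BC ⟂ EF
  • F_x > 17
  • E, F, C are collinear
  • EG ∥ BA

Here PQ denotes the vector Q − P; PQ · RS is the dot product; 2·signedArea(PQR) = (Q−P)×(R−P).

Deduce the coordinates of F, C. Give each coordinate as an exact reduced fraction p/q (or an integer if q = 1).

1. F_x = 18  [GB ∥ FD ∩ BD ∥ GF]
2. F_y = 12  [GB ∥ FD ∩ BD ∥ GF]
   → F = (18, 12)
3. C_x = 12/5  [E, F, C are collinear ∩ BC ⟂ EF]
4. C_y = 34/5  [E, F, C are collinear ∩ BC ⟂ EF]
   → C = (12/5, 34/5)

C = (12/5, 34/5)
F = (18, 12)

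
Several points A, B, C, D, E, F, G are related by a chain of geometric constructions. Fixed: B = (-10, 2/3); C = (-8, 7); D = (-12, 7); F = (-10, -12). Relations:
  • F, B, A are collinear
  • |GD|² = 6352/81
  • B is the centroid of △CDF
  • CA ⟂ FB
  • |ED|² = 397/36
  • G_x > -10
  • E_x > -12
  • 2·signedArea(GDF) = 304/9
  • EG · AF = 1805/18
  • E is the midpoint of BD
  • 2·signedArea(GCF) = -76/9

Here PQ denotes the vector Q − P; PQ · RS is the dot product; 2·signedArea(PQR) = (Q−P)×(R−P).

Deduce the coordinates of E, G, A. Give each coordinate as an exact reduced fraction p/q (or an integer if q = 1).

A = (-10, 7)
E = (-11, 23/6)
G = (-28/3, -13/9)

1. E_x = -11  [E is the midpoint of BD]
2. E_y = 23/6  [E is the midpoint of BD]
   → E = (-11, 23/6)
3. G_x = -28/3  [2·signedArea(GDF) = 304/9 ∩ 2·signedArea(GCF) = -76/9]
4. G_y = -13/9  [2·signedArea(GDF) = 304/9 ∩ 2·signedArea(GCF) = -76/9]
   → G = (-28/3, -13/9)
5. A_x = -10  [F, B, A are collinear ∩ CA ⟂ FB]
6. A_y = 7  [F, B, A are collinear ∩ CA ⟂ FB]
   → A = (-10, 7)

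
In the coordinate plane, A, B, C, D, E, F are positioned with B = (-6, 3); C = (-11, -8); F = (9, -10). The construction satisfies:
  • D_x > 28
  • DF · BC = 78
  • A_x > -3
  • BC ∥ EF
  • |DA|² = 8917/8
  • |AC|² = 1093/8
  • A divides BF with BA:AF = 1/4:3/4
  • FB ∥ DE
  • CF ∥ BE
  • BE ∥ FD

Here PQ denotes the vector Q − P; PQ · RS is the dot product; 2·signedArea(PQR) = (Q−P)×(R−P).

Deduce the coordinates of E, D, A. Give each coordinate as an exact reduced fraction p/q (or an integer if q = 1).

1. E_x = 14  [BC ∥ EF ∩ CF ∥ BE]
2. E_y = 1  [BC ∥ EF ∩ CF ∥ BE]
   → E = (14, 1)
3. D_x = 29  [FB ∥ DE ∩ BE ∥ FD]
4. D_y = -12  [FB ∥ DE ∩ BE ∥ FD]
   → D = (29, -12)
5. A_x = -9/4  [A divides BF with BA:AF = 1/4:3/4]
6. A_y = -1/4  [A divides BF with BA:AF = 1/4:3/4]
   → A = (-9/4, -1/4)

A = (-9/4, -1/4)
D = (29, -12)
E = (14, 1)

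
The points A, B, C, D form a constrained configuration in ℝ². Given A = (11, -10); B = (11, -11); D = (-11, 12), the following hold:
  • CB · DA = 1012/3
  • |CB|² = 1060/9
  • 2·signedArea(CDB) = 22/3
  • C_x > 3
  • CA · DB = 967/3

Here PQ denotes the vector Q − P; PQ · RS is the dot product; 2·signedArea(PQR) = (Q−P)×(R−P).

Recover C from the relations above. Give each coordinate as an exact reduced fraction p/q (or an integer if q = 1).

1. C_x = 11/3  [2·signedArea(CDB) = 22/3 ∩ CA · DB = 967/3]
2. C_y = -3  [2·signedArea(CDB) = 22/3 ∩ CA · DB = 967/3]
   → C = (11/3, -3)

C = (11/3, -3)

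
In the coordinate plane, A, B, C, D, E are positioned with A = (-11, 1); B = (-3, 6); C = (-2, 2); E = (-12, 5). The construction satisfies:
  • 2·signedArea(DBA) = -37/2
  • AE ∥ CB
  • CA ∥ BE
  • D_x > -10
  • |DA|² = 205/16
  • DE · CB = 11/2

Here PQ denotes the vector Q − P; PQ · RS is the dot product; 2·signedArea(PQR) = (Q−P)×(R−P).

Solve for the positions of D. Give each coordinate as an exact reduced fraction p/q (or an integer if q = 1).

1. D_x = -19/2  [2·signedArea(DBA) = -37/2 ∩ DE · CB = 11/2]
2. D_y = 17/4  [2·signedArea(DBA) = -37/2 ∩ DE · CB = 11/2]
   → D = (-19/2, 17/4)

D = (-19/2, 17/4)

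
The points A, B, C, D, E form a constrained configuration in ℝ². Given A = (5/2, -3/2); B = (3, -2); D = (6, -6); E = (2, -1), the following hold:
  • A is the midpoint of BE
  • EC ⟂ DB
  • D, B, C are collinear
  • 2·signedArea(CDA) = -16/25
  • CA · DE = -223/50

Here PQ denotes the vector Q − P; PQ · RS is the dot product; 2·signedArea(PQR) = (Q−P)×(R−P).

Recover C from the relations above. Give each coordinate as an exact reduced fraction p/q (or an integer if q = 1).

1. C_x = 54/25  [D, B, C are collinear ∩ EC ⟂ DB]
2. C_y = -22/25  [D, B, C are collinear ∩ EC ⟂ DB]
   → C = (54/25, -22/25)

C = (54/25, -22/25)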